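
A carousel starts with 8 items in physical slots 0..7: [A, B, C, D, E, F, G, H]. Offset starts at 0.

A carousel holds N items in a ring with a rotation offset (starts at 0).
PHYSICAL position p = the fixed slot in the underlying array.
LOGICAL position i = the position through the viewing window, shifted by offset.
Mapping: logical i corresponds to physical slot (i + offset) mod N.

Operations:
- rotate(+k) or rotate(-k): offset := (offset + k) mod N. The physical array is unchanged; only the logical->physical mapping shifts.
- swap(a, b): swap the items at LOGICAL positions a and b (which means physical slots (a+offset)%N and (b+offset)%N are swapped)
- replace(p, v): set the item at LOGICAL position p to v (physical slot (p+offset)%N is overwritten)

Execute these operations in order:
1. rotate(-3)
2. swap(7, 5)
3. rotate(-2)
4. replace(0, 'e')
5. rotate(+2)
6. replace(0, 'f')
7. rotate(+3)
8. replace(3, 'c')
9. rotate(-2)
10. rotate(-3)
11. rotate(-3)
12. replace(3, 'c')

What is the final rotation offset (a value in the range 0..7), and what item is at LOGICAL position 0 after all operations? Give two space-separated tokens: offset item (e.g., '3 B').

Answer: 0 A

Derivation:
After op 1 (rotate(-3)): offset=5, physical=[A,B,C,D,E,F,G,H], logical=[F,G,H,A,B,C,D,E]
After op 2 (swap(7, 5)): offset=5, physical=[A,B,E,D,C,F,G,H], logical=[F,G,H,A,B,E,D,C]
After op 3 (rotate(-2)): offset=3, physical=[A,B,E,D,C,F,G,H], logical=[D,C,F,G,H,A,B,E]
After op 4 (replace(0, 'e')): offset=3, physical=[A,B,E,e,C,F,G,H], logical=[e,C,F,G,H,A,B,E]
After op 5 (rotate(+2)): offset=5, physical=[A,B,E,e,C,F,G,H], logical=[F,G,H,A,B,E,e,C]
After op 6 (replace(0, 'f')): offset=5, physical=[A,B,E,e,C,f,G,H], logical=[f,G,H,A,B,E,e,C]
After op 7 (rotate(+3)): offset=0, physical=[A,B,E,e,C,f,G,H], logical=[A,B,E,e,C,f,G,H]
After op 8 (replace(3, 'c')): offset=0, physical=[A,B,E,c,C,f,G,H], logical=[A,B,E,c,C,f,G,H]
After op 9 (rotate(-2)): offset=6, physical=[A,B,E,c,C,f,G,H], logical=[G,H,A,B,E,c,C,f]
After op 10 (rotate(-3)): offset=3, physical=[A,B,E,c,C,f,G,H], logical=[c,C,f,G,H,A,B,E]
After op 11 (rotate(-3)): offset=0, physical=[A,B,E,c,C,f,G,H], logical=[A,B,E,c,C,f,G,H]
After op 12 (replace(3, 'c')): offset=0, physical=[A,B,E,c,C,f,G,H], logical=[A,B,E,c,C,f,G,H]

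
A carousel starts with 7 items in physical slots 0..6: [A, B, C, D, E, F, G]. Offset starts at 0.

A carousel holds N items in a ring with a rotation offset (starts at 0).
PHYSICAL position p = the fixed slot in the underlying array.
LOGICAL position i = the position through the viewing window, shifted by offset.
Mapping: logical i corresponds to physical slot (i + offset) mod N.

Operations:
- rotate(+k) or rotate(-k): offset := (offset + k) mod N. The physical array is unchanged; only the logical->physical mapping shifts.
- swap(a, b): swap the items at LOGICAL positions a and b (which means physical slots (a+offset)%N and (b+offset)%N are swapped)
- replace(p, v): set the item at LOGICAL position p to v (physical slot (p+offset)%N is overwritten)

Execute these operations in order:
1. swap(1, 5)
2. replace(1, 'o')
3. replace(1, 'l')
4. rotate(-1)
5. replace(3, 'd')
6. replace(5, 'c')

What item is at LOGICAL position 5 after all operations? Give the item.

After op 1 (swap(1, 5)): offset=0, physical=[A,F,C,D,E,B,G], logical=[A,F,C,D,E,B,G]
After op 2 (replace(1, 'o')): offset=0, physical=[A,o,C,D,E,B,G], logical=[A,o,C,D,E,B,G]
After op 3 (replace(1, 'l')): offset=0, physical=[A,l,C,D,E,B,G], logical=[A,l,C,D,E,B,G]
After op 4 (rotate(-1)): offset=6, physical=[A,l,C,D,E,B,G], logical=[G,A,l,C,D,E,B]
After op 5 (replace(3, 'd')): offset=6, physical=[A,l,d,D,E,B,G], logical=[G,A,l,d,D,E,B]
After op 6 (replace(5, 'c')): offset=6, physical=[A,l,d,D,c,B,G], logical=[G,A,l,d,D,c,B]

Answer: c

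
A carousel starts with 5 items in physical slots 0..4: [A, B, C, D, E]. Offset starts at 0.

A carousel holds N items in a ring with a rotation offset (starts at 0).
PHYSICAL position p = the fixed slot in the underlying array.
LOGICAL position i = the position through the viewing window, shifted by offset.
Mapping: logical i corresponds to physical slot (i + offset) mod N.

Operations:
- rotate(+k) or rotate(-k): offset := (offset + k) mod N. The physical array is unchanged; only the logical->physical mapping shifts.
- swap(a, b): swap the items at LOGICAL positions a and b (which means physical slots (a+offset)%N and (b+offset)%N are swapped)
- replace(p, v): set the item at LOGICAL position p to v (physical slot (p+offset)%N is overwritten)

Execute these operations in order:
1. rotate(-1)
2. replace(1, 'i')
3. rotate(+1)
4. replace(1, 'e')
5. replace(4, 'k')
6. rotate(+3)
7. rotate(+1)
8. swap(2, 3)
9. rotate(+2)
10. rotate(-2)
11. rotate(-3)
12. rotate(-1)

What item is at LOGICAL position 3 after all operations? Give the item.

After op 1 (rotate(-1)): offset=4, physical=[A,B,C,D,E], logical=[E,A,B,C,D]
After op 2 (replace(1, 'i')): offset=4, physical=[i,B,C,D,E], logical=[E,i,B,C,D]
After op 3 (rotate(+1)): offset=0, physical=[i,B,C,D,E], logical=[i,B,C,D,E]
After op 4 (replace(1, 'e')): offset=0, physical=[i,e,C,D,E], logical=[i,e,C,D,E]
After op 5 (replace(4, 'k')): offset=0, physical=[i,e,C,D,k], logical=[i,e,C,D,k]
After op 6 (rotate(+3)): offset=3, physical=[i,e,C,D,k], logical=[D,k,i,e,C]
After op 7 (rotate(+1)): offset=4, physical=[i,e,C,D,k], logical=[k,i,e,C,D]
After op 8 (swap(2, 3)): offset=4, physical=[i,C,e,D,k], logical=[k,i,C,e,D]
After op 9 (rotate(+2)): offset=1, physical=[i,C,e,D,k], logical=[C,e,D,k,i]
After op 10 (rotate(-2)): offset=4, physical=[i,C,e,D,k], logical=[k,i,C,e,D]
After op 11 (rotate(-3)): offset=1, physical=[i,C,e,D,k], logical=[C,e,D,k,i]
After op 12 (rotate(-1)): offset=0, physical=[i,C,e,D,k], logical=[i,C,e,D,k]

Answer: D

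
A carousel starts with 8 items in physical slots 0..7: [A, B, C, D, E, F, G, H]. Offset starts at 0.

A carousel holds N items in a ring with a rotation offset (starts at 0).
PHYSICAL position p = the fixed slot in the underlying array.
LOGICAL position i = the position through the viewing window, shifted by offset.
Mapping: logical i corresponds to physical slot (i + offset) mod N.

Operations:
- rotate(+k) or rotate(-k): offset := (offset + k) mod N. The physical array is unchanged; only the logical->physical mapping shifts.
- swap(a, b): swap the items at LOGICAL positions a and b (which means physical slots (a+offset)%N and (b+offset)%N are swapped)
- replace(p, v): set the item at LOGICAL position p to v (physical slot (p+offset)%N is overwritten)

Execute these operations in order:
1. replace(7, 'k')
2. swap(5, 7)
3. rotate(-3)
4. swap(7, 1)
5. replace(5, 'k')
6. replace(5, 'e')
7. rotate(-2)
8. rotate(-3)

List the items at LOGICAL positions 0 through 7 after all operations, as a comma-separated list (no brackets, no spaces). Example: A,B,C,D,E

Answer: A,B,e,D,G,k,E,F

Derivation:
After op 1 (replace(7, 'k')): offset=0, physical=[A,B,C,D,E,F,G,k], logical=[A,B,C,D,E,F,G,k]
After op 2 (swap(5, 7)): offset=0, physical=[A,B,C,D,E,k,G,F], logical=[A,B,C,D,E,k,G,F]
After op 3 (rotate(-3)): offset=5, physical=[A,B,C,D,E,k,G,F], logical=[k,G,F,A,B,C,D,E]
After op 4 (swap(7, 1)): offset=5, physical=[A,B,C,D,G,k,E,F], logical=[k,E,F,A,B,C,D,G]
After op 5 (replace(5, 'k')): offset=5, physical=[A,B,k,D,G,k,E,F], logical=[k,E,F,A,B,k,D,G]
After op 6 (replace(5, 'e')): offset=5, physical=[A,B,e,D,G,k,E,F], logical=[k,E,F,A,B,e,D,G]
After op 7 (rotate(-2)): offset=3, physical=[A,B,e,D,G,k,E,F], logical=[D,G,k,E,F,A,B,e]
After op 8 (rotate(-3)): offset=0, physical=[A,B,e,D,G,k,E,F], logical=[A,B,e,D,G,k,E,F]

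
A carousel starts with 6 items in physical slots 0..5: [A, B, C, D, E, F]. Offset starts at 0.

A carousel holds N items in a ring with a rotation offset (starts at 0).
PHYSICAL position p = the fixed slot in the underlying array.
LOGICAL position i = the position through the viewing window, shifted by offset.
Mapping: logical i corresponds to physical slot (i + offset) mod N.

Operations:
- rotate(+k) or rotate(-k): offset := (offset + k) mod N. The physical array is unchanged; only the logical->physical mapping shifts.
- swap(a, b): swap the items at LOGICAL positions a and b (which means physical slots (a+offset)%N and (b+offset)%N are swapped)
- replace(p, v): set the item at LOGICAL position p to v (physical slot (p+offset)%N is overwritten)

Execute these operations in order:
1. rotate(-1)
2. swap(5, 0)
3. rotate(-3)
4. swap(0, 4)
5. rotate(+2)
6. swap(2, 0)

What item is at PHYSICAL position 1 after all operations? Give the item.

After op 1 (rotate(-1)): offset=5, physical=[A,B,C,D,E,F], logical=[F,A,B,C,D,E]
After op 2 (swap(5, 0)): offset=5, physical=[A,B,C,D,F,E], logical=[E,A,B,C,D,F]
After op 3 (rotate(-3)): offset=2, physical=[A,B,C,D,F,E], logical=[C,D,F,E,A,B]
After op 4 (swap(0, 4)): offset=2, physical=[C,B,A,D,F,E], logical=[A,D,F,E,C,B]
After op 5 (rotate(+2)): offset=4, physical=[C,B,A,D,F,E], logical=[F,E,C,B,A,D]
After op 6 (swap(2, 0)): offset=4, physical=[F,B,A,D,C,E], logical=[C,E,F,B,A,D]

Answer: B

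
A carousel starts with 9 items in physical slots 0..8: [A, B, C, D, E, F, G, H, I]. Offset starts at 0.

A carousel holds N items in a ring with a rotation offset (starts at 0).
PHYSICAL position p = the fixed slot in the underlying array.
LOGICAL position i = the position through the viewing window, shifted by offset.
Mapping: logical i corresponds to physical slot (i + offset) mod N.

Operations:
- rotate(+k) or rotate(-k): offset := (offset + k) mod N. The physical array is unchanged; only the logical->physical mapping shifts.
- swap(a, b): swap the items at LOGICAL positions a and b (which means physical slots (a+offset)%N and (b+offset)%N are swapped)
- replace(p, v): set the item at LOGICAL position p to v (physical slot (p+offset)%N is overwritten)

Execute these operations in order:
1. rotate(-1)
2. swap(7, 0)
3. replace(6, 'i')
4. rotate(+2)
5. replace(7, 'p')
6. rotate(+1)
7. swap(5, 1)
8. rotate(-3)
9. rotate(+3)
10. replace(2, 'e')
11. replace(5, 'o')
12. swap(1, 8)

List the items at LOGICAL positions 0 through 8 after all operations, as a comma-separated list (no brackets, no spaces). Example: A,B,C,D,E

After op 1 (rotate(-1)): offset=8, physical=[A,B,C,D,E,F,G,H,I], logical=[I,A,B,C,D,E,F,G,H]
After op 2 (swap(7, 0)): offset=8, physical=[A,B,C,D,E,F,I,H,G], logical=[G,A,B,C,D,E,F,I,H]
After op 3 (replace(6, 'i')): offset=8, physical=[A,B,C,D,E,i,I,H,G], logical=[G,A,B,C,D,E,i,I,H]
After op 4 (rotate(+2)): offset=1, physical=[A,B,C,D,E,i,I,H,G], logical=[B,C,D,E,i,I,H,G,A]
After op 5 (replace(7, 'p')): offset=1, physical=[A,B,C,D,E,i,I,H,p], logical=[B,C,D,E,i,I,H,p,A]
After op 6 (rotate(+1)): offset=2, physical=[A,B,C,D,E,i,I,H,p], logical=[C,D,E,i,I,H,p,A,B]
After op 7 (swap(5, 1)): offset=2, physical=[A,B,C,H,E,i,I,D,p], logical=[C,H,E,i,I,D,p,A,B]
After op 8 (rotate(-3)): offset=8, physical=[A,B,C,H,E,i,I,D,p], logical=[p,A,B,C,H,E,i,I,D]
After op 9 (rotate(+3)): offset=2, physical=[A,B,C,H,E,i,I,D,p], logical=[C,H,E,i,I,D,p,A,B]
After op 10 (replace(2, 'e')): offset=2, physical=[A,B,C,H,e,i,I,D,p], logical=[C,H,e,i,I,D,p,A,B]
After op 11 (replace(5, 'o')): offset=2, physical=[A,B,C,H,e,i,I,o,p], logical=[C,H,e,i,I,o,p,A,B]
After op 12 (swap(1, 8)): offset=2, physical=[A,H,C,B,e,i,I,o,p], logical=[C,B,e,i,I,o,p,A,H]

Answer: C,B,e,i,I,o,p,A,H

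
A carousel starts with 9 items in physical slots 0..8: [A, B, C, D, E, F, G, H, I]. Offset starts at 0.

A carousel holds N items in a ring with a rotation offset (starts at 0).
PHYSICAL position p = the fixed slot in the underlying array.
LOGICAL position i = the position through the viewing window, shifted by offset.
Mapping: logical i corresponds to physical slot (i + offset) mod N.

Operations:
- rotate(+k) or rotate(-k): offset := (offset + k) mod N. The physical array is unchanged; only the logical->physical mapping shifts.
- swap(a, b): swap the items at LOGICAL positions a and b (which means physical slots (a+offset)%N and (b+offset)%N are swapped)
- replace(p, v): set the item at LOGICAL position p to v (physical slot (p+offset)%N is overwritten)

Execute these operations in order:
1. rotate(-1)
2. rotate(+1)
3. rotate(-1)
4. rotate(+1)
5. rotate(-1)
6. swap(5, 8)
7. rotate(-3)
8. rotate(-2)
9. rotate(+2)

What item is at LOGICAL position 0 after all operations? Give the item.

Answer: F

Derivation:
After op 1 (rotate(-1)): offset=8, physical=[A,B,C,D,E,F,G,H,I], logical=[I,A,B,C,D,E,F,G,H]
After op 2 (rotate(+1)): offset=0, physical=[A,B,C,D,E,F,G,H,I], logical=[A,B,C,D,E,F,G,H,I]
After op 3 (rotate(-1)): offset=8, physical=[A,B,C,D,E,F,G,H,I], logical=[I,A,B,C,D,E,F,G,H]
After op 4 (rotate(+1)): offset=0, physical=[A,B,C,D,E,F,G,H,I], logical=[A,B,C,D,E,F,G,H,I]
After op 5 (rotate(-1)): offset=8, physical=[A,B,C,D,E,F,G,H,I], logical=[I,A,B,C,D,E,F,G,H]
After op 6 (swap(5, 8)): offset=8, physical=[A,B,C,D,H,F,G,E,I], logical=[I,A,B,C,D,H,F,G,E]
After op 7 (rotate(-3)): offset=5, physical=[A,B,C,D,H,F,G,E,I], logical=[F,G,E,I,A,B,C,D,H]
After op 8 (rotate(-2)): offset=3, physical=[A,B,C,D,H,F,G,E,I], logical=[D,H,F,G,E,I,A,B,C]
After op 9 (rotate(+2)): offset=5, physical=[A,B,C,D,H,F,G,E,I], logical=[F,G,E,I,A,B,C,D,H]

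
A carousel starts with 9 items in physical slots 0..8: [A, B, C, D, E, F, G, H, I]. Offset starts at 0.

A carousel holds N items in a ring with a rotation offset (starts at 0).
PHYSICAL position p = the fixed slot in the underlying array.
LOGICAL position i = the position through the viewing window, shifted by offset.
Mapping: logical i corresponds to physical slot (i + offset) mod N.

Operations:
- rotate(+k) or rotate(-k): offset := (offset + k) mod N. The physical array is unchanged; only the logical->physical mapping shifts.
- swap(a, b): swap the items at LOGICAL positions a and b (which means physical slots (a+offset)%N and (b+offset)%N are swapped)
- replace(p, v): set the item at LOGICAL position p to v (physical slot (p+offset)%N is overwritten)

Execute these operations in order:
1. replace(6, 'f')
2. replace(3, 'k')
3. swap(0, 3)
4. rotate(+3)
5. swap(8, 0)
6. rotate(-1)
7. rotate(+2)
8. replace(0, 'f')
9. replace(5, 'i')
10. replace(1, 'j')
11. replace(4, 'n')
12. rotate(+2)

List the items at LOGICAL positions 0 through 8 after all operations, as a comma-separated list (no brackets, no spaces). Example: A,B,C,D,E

After op 1 (replace(6, 'f')): offset=0, physical=[A,B,C,D,E,F,f,H,I], logical=[A,B,C,D,E,F,f,H,I]
After op 2 (replace(3, 'k')): offset=0, physical=[A,B,C,k,E,F,f,H,I], logical=[A,B,C,k,E,F,f,H,I]
After op 3 (swap(0, 3)): offset=0, physical=[k,B,C,A,E,F,f,H,I], logical=[k,B,C,A,E,F,f,H,I]
After op 4 (rotate(+3)): offset=3, physical=[k,B,C,A,E,F,f,H,I], logical=[A,E,F,f,H,I,k,B,C]
After op 5 (swap(8, 0)): offset=3, physical=[k,B,A,C,E,F,f,H,I], logical=[C,E,F,f,H,I,k,B,A]
After op 6 (rotate(-1)): offset=2, physical=[k,B,A,C,E,F,f,H,I], logical=[A,C,E,F,f,H,I,k,B]
After op 7 (rotate(+2)): offset=4, physical=[k,B,A,C,E,F,f,H,I], logical=[E,F,f,H,I,k,B,A,C]
After op 8 (replace(0, 'f')): offset=4, physical=[k,B,A,C,f,F,f,H,I], logical=[f,F,f,H,I,k,B,A,C]
After op 9 (replace(5, 'i')): offset=4, physical=[i,B,A,C,f,F,f,H,I], logical=[f,F,f,H,I,i,B,A,C]
After op 10 (replace(1, 'j')): offset=4, physical=[i,B,A,C,f,j,f,H,I], logical=[f,j,f,H,I,i,B,A,C]
After op 11 (replace(4, 'n')): offset=4, physical=[i,B,A,C,f,j,f,H,n], logical=[f,j,f,H,n,i,B,A,C]
After op 12 (rotate(+2)): offset=6, physical=[i,B,A,C,f,j,f,H,n], logical=[f,H,n,i,B,A,C,f,j]

Answer: f,H,n,i,B,A,C,f,j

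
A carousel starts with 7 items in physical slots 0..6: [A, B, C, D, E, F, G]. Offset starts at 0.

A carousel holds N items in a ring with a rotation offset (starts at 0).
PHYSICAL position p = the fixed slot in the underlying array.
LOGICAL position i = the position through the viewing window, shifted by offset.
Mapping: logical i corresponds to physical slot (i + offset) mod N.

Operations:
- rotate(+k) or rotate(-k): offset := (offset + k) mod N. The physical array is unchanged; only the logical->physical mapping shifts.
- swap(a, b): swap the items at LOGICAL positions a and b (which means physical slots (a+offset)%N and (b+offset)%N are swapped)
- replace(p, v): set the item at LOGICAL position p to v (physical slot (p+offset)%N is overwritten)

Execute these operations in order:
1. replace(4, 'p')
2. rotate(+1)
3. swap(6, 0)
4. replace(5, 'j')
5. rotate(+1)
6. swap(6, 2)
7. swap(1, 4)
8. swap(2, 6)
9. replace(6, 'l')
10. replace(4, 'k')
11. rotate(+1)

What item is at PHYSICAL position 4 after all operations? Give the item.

Answer: p

Derivation:
After op 1 (replace(4, 'p')): offset=0, physical=[A,B,C,D,p,F,G], logical=[A,B,C,D,p,F,G]
After op 2 (rotate(+1)): offset=1, physical=[A,B,C,D,p,F,G], logical=[B,C,D,p,F,G,A]
After op 3 (swap(6, 0)): offset=1, physical=[B,A,C,D,p,F,G], logical=[A,C,D,p,F,G,B]
After op 4 (replace(5, 'j')): offset=1, physical=[B,A,C,D,p,F,j], logical=[A,C,D,p,F,j,B]
After op 5 (rotate(+1)): offset=2, physical=[B,A,C,D,p,F,j], logical=[C,D,p,F,j,B,A]
After op 6 (swap(6, 2)): offset=2, physical=[B,p,C,D,A,F,j], logical=[C,D,A,F,j,B,p]
After op 7 (swap(1, 4)): offset=2, physical=[B,p,C,j,A,F,D], logical=[C,j,A,F,D,B,p]
After op 8 (swap(2, 6)): offset=2, physical=[B,A,C,j,p,F,D], logical=[C,j,p,F,D,B,A]
After op 9 (replace(6, 'l')): offset=2, physical=[B,l,C,j,p,F,D], logical=[C,j,p,F,D,B,l]
After op 10 (replace(4, 'k')): offset=2, physical=[B,l,C,j,p,F,k], logical=[C,j,p,F,k,B,l]
After op 11 (rotate(+1)): offset=3, physical=[B,l,C,j,p,F,k], logical=[j,p,F,k,B,l,C]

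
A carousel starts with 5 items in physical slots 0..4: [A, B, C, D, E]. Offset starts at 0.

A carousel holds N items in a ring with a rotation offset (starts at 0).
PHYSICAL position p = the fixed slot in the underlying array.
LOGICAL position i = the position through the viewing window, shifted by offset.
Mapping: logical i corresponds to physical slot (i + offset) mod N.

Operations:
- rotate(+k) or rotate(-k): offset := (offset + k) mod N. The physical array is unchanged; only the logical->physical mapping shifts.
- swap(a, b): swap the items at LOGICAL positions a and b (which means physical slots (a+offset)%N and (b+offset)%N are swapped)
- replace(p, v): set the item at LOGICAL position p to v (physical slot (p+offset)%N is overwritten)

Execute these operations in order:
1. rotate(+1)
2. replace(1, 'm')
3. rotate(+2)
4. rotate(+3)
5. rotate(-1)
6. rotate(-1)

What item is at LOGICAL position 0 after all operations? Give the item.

After op 1 (rotate(+1)): offset=1, physical=[A,B,C,D,E], logical=[B,C,D,E,A]
After op 2 (replace(1, 'm')): offset=1, physical=[A,B,m,D,E], logical=[B,m,D,E,A]
After op 3 (rotate(+2)): offset=3, physical=[A,B,m,D,E], logical=[D,E,A,B,m]
After op 4 (rotate(+3)): offset=1, physical=[A,B,m,D,E], logical=[B,m,D,E,A]
After op 5 (rotate(-1)): offset=0, physical=[A,B,m,D,E], logical=[A,B,m,D,E]
After op 6 (rotate(-1)): offset=4, physical=[A,B,m,D,E], logical=[E,A,B,m,D]

Answer: E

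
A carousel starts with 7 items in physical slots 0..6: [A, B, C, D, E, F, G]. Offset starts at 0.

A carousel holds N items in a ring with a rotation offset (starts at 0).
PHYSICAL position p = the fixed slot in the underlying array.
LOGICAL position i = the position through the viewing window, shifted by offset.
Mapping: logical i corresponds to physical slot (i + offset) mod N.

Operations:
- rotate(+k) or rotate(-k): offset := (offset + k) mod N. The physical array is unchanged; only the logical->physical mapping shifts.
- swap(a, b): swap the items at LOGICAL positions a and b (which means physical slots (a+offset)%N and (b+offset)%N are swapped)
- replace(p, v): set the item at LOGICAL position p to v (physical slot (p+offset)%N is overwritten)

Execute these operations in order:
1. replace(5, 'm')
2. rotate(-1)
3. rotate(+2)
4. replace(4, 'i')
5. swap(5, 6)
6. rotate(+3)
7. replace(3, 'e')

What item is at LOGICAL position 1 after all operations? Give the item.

After op 1 (replace(5, 'm')): offset=0, physical=[A,B,C,D,E,m,G], logical=[A,B,C,D,E,m,G]
After op 2 (rotate(-1)): offset=6, physical=[A,B,C,D,E,m,G], logical=[G,A,B,C,D,E,m]
After op 3 (rotate(+2)): offset=1, physical=[A,B,C,D,E,m,G], logical=[B,C,D,E,m,G,A]
After op 4 (replace(4, 'i')): offset=1, physical=[A,B,C,D,E,i,G], logical=[B,C,D,E,i,G,A]
After op 5 (swap(5, 6)): offset=1, physical=[G,B,C,D,E,i,A], logical=[B,C,D,E,i,A,G]
After op 6 (rotate(+3)): offset=4, physical=[G,B,C,D,E,i,A], logical=[E,i,A,G,B,C,D]
After op 7 (replace(3, 'e')): offset=4, physical=[e,B,C,D,E,i,A], logical=[E,i,A,e,B,C,D]

Answer: i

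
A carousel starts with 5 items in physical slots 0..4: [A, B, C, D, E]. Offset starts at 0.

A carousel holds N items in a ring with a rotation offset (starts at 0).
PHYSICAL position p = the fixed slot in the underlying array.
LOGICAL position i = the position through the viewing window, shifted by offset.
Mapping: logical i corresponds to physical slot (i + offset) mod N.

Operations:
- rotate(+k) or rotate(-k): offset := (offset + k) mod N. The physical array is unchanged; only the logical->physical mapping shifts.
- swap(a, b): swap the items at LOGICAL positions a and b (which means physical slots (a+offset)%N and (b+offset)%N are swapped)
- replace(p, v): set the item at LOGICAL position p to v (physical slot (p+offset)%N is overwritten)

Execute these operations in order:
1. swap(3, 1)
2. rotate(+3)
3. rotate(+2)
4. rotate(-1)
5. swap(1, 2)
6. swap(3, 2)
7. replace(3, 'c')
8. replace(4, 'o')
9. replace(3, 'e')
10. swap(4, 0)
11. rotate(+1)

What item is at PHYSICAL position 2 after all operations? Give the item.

Answer: e

Derivation:
After op 1 (swap(3, 1)): offset=0, physical=[A,D,C,B,E], logical=[A,D,C,B,E]
After op 2 (rotate(+3)): offset=3, physical=[A,D,C,B,E], logical=[B,E,A,D,C]
After op 3 (rotate(+2)): offset=0, physical=[A,D,C,B,E], logical=[A,D,C,B,E]
After op 4 (rotate(-1)): offset=4, physical=[A,D,C,B,E], logical=[E,A,D,C,B]
After op 5 (swap(1, 2)): offset=4, physical=[D,A,C,B,E], logical=[E,D,A,C,B]
After op 6 (swap(3, 2)): offset=4, physical=[D,C,A,B,E], logical=[E,D,C,A,B]
After op 7 (replace(3, 'c')): offset=4, physical=[D,C,c,B,E], logical=[E,D,C,c,B]
After op 8 (replace(4, 'o')): offset=4, physical=[D,C,c,o,E], logical=[E,D,C,c,o]
After op 9 (replace(3, 'e')): offset=4, physical=[D,C,e,o,E], logical=[E,D,C,e,o]
After op 10 (swap(4, 0)): offset=4, physical=[D,C,e,E,o], logical=[o,D,C,e,E]
After op 11 (rotate(+1)): offset=0, physical=[D,C,e,E,o], logical=[D,C,e,E,o]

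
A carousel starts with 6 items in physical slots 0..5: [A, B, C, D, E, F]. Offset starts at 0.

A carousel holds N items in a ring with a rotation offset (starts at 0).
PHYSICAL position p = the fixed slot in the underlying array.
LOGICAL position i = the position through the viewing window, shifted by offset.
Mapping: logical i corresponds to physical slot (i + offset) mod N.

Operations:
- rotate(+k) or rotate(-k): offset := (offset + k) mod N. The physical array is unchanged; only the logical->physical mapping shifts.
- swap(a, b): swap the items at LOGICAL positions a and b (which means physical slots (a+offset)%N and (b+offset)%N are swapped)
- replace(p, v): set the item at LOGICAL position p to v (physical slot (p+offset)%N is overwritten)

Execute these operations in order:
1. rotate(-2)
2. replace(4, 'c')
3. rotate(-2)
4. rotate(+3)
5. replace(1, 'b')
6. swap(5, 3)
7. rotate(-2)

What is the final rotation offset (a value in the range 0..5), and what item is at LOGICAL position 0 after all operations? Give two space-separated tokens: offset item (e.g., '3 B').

After op 1 (rotate(-2)): offset=4, physical=[A,B,C,D,E,F], logical=[E,F,A,B,C,D]
After op 2 (replace(4, 'c')): offset=4, physical=[A,B,c,D,E,F], logical=[E,F,A,B,c,D]
After op 3 (rotate(-2)): offset=2, physical=[A,B,c,D,E,F], logical=[c,D,E,F,A,B]
After op 4 (rotate(+3)): offset=5, physical=[A,B,c,D,E,F], logical=[F,A,B,c,D,E]
After op 5 (replace(1, 'b')): offset=5, physical=[b,B,c,D,E,F], logical=[F,b,B,c,D,E]
After op 6 (swap(5, 3)): offset=5, physical=[b,B,E,D,c,F], logical=[F,b,B,E,D,c]
After op 7 (rotate(-2)): offset=3, physical=[b,B,E,D,c,F], logical=[D,c,F,b,B,E]

Answer: 3 D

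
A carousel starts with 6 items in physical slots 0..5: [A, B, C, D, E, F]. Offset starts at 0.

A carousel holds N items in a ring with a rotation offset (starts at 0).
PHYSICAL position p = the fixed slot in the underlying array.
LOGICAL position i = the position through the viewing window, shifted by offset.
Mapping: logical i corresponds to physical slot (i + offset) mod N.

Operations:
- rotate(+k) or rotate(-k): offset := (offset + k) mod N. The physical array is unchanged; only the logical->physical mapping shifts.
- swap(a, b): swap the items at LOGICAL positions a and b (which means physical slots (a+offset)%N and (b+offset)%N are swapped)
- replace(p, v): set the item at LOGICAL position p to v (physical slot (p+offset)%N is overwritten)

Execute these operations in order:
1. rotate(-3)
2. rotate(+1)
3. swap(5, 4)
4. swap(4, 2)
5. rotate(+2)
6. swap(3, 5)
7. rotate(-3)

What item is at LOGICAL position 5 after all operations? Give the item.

After op 1 (rotate(-3)): offset=3, physical=[A,B,C,D,E,F], logical=[D,E,F,A,B,C]
After op 2 (rotate(+1)): offset=4, physical=[A,B,C,D,E,F], logical=[E,F,A,B,C,D]
After op 3 (swap(5, 4)): offset=4, physical=[A,B,D,C,E,F], logical=[E,F,A,B,D,C]
After op 4 (swap(4, 2)): offset=4, physical=[D,B,A,C,E,F], logical=[E,F,D,B,A,C]
After op 5 (rotate(+2)): offset=0, physical=[D,B,A,C,E,F], logical=[D,B,A,C,E,F]
After op 6 (swap(3, 5)): offset=0, physical=[D,B,A,F,E,C], logical=[D,B,A,F,E,C]
After op 7 (rotate(-3)): offset=3, physical=[D,B,A,F,E,C], logical=[F,E,C,D,B,A]

Answer: A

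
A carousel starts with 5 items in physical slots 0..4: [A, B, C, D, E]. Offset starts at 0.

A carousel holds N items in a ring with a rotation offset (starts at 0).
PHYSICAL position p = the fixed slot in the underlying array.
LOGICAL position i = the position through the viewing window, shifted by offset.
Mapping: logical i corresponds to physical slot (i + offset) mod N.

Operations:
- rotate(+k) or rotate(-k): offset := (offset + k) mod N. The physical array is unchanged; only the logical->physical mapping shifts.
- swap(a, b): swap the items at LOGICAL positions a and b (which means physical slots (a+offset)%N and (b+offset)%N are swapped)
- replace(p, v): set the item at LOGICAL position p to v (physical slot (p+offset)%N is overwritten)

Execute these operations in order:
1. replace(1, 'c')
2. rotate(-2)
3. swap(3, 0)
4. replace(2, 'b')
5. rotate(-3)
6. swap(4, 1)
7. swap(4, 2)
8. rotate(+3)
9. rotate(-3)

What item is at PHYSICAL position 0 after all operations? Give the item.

Answer: b

Derivation:
After op 1 (replace(1, 'c')): offset=0, physical=[A,c,C,D,E], logical=[A,c,C,D,E]
After op 2 (rotate(-2)): offset=3, physical=[A,c,C,D,E], logical=[D,E,A,c,C]
After op 3 (swap(3, 0)): offset=3, physical=[A,D,C,c,E], logical=[c,E,A,D,C]
After op 4 (replace(2, 'b')): offset=3, physical=[b,D,C,c,E], logical=[c,E,b,D,C]
After op 5 (rotate(-3)): offset=0, physical=[b,D,C,c,E], logical=[b,D,C,c,E]
After op 6 (swap(4, 1)): offset=0, physical=[b,E,C,c,D], logical=[b,E,C,c,D]
After op 7 (swap(4, 2)): offset=0, physical=[b,E,D,c,C], logical=[b,E,D,c,C]
After op 8 (rotate(+3)): offset=3, physical=[b,E,D,c,C], logical=[c,C,b,E,D]
After op 9 (rotate(-3)): offset=0, physical=[b,E,D,c,C], logical=[b,E,D,c,C]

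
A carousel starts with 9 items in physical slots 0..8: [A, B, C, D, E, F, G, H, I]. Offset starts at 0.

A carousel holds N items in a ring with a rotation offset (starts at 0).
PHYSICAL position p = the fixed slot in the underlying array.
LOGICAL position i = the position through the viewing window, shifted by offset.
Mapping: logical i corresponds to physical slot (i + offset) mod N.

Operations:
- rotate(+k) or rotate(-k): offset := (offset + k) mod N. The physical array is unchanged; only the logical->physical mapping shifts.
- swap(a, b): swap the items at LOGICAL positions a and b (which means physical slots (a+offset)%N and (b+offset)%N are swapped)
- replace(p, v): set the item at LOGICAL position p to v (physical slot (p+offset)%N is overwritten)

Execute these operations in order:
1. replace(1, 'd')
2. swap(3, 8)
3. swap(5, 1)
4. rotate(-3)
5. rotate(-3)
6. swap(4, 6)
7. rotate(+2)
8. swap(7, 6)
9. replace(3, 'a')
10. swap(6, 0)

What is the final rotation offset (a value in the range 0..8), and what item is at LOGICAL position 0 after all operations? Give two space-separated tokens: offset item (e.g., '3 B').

Answer: 5 I

Derivation:
After op 1 (replace(1, 'd')): offset=0, physical=[A,d,C,D,E,F,G,H,I], logical=[A,d,C,D,E,F,G,H,I]
After op 2 (swap(3, 8)): offset=0, physical=[A,d,C,I,E,F,G,H,D], logical=[A,d,C,I,E,F,G,H,D]
After op 3 (swap(5, 1)): offset=0, physical=[A,F,C,I,E,d,G,H,D], logical=[A,F,C,I,E,d,G,H,D]
After op 4 (rotate(-3)): offset=6, physical=[A,F,C,I,E,d,G,H,D], logical=[G,H,D,A,F,C,I,E,d]
After op 5 (rotate(-3)): offset=3, physical=[A,F,C,I,E,d,G,H,D], logical=[I,E,d,G,H,D,A,F,C]
After op 6 (swap(4, 6)): offset=3, physical=[H,F,C,I,E,d,G,A,D], logical=[I,E,d,G,A,D,H,F,C]
After op 7 (rotate(+2)): offset=5, physical=[H,F,C,I,E,d,G,A,D], logical=[d,G,A,D,H,F,C,I,E]
After op 8 (swap(7, 6)): offset=5, physical=[H,F,I,C,E,d,G,A,D], logical=[d,G,A,D,H,F,I,C,E]
After op 9 (replace(3, 'a')): offset=5, physical=[H,F,I,C,E,d,G,A,a], logical=[d,G,A,a,H,F,I,C,E]
After op 10 (swap(6, 0)): offset=5, physical=[H,F,d,C,E,I,G,A,a], logical=[I,G,A,a,H,F,d,C,E]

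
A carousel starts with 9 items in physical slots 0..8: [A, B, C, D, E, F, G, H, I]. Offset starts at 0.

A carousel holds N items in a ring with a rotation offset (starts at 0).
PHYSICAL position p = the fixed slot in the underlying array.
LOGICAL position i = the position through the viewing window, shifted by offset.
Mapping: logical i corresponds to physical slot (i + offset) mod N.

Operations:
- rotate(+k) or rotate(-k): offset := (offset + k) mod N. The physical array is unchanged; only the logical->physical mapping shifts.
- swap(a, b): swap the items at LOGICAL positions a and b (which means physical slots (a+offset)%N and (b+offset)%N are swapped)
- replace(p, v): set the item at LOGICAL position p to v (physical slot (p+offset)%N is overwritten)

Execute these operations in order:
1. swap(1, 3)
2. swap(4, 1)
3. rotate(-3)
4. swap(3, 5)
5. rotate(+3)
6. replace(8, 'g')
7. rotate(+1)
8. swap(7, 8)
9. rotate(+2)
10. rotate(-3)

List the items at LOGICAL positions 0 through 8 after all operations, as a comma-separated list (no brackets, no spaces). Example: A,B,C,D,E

After op 1 (swap(1, 3)): offset=0, physical=[A,D,C,B,E,F,G,H,I], logical=[A,D,C,B,E,F,G,H,I]
After op 2 (swap(4, 1)): offset=0, physical=[A,E,C,B,D,F,G,H,I], logical=[A,E,C,B,D,F,G,H,I]
After op 3 (rotate(-3)): offset=6, physical=[A,E,C,B,D,F,G,H,I], logical=[G,H,I,A,E,C,B,D,F]
After op 4 (swap(3, 5)): offset=6, physical=[C,E,A,B,D,F,G,H,I], logical=[G,H,I,C,E,A,B,D,F]
After op 5 (rotate(+3)): offset=0, physical=[C,E,A,B,D,F,G,H,I], logical=[C,E,A,B,D,F,G,H,I]
After op 6 (replace(8, 'g')): offset=0, physical=[C,E,A,B,D,F,G,H,g], logical=[C,E,A,B,D,F,G,H,g]
After op 7 (rotate(+1)): offset=1, physical=[C,E,A,B,D,F,G,H,g], logical=[E,A,B,D,F,G,H,g,C]
After op 8 (swap(7, 8)): offset=1, physical=[g,E,A,B,D,F,G,H,C], logical=[E,A,B,D,F,G,H,C,g]
After op 9 (rotate(+2)): offset=3, physical=[g,E,A,B,D,F,G,H,C], logical=[B,D,F,G,H,C,g,E,A]
After op 10 (rotate(-3)): offset=0, physical=[g,E,A,B,D,F,G,H,C], logical=[g,E,A,B,D,F,G,H,C]

Answer: g,E,A,B,D,F,G,H,C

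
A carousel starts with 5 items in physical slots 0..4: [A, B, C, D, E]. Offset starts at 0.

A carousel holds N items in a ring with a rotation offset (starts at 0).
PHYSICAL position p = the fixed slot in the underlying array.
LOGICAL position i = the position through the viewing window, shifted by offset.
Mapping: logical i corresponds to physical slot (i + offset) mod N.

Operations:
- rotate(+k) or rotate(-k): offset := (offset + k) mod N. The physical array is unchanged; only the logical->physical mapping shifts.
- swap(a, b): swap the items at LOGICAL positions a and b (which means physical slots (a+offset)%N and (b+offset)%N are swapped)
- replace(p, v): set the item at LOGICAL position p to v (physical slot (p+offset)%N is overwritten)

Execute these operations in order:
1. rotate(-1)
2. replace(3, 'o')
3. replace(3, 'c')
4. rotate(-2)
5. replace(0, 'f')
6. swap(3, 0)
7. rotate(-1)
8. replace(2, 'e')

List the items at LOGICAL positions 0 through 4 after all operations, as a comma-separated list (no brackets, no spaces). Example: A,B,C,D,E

Answer: B,A,e,E,f

Derivation:
After op 1 (rotate(-1)): offset=4, physical=[A,B,C,D,E], logical=[E,A,B,C,D]
After op 2 (replace(3, 'o')): offset=4, physical=[A,B,o,D,E], logical=[E,A,B,o,D]
After op 3 (replace(3, 'c')): offset=4, physical=[A,B,c,D,E], logical=[E,A,B,c,D]
After op 4 (rotate(-2)): offset=2, physical=[A,B,c,D,E], logical=[c,D,E,A,B]
After op 5 (replace(0, 'f')): offset=2, physical=[A,B,f,D,E], logical=[f,D,E,A,B]
After op 6 (swap(3, 0)): offset=2, physical=[f,B,A,D,E], logical=[A,D,E,f,B]
After op 7 (rotate(-1)): offset=1, physical=[f,B,A,D,E], logical=[B,A,D,E,f]
After op 8 (replace(2, 'e')): offset=1, physical=[f,B,A,e,E], logical=[B,A,e,E,f]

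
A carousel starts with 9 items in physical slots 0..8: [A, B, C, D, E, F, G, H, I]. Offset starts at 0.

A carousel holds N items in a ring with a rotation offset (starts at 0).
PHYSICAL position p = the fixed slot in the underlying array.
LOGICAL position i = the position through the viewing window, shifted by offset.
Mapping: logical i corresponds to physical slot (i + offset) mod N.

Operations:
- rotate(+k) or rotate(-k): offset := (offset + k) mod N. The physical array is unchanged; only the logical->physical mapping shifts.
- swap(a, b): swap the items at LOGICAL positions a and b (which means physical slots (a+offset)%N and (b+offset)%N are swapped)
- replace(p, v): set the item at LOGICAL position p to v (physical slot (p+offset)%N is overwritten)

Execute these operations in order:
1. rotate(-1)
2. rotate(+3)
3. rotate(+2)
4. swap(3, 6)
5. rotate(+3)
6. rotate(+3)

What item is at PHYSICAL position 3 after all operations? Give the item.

After op 1 (rotate(-1)): offset=8, physical=[A,B,C,D,E,F,G,H,I], logical=[I,A,B,C,D,E,F,G,H]
After op 2 (rotate(+3)): offset=2, physical=[A,B,C,D,E,F,G,H,I], logical=[C,D,E,F,G,H,I,A,B]
After op 3 (rotate(+2)): offset=4, physical=[A,B,C,D,E,F,G,H,I], logical=[E,F,G,H,I,A,B,C,D]
After op 4 (swap(3, 6)): offset=4, physical=[A,H,C,D,E,F,G,B,I], logical=[E,F,G,B,I,A,H,C,D]
After op 5 (rotate(+3)): offset=7, physical=[A,H,C,D,E,F,G,B,I], logical=[B,I,A,H,C,D,E,F,G]
After op 6 (rotate(+3)): offset=1, physical=[A,H,C,D,E,F,G,B,I], logical=[H,C,D,E,F,G,B,I,A]

Answer: D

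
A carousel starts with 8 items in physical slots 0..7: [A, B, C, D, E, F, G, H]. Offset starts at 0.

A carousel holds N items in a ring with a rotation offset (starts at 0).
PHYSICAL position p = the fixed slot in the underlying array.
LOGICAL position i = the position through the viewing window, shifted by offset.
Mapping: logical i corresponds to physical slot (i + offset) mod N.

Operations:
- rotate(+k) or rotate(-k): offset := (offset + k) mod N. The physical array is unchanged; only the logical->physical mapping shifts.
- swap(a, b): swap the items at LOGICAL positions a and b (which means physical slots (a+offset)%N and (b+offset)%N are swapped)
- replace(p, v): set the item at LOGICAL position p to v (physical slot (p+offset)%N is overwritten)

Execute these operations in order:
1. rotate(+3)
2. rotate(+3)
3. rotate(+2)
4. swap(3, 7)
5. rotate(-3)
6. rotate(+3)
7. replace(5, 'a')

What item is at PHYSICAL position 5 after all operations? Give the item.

Answer: a

Derivation:
After op 1 (rotate(+3)): offset=3, physical=[A,B,C,D,E,F,G,H], logical=[D,E,F,G,H,A,B,C]
After op 2 (rotate(+3)): offset=6, physical=[A,B,C,D,E,F,G,H], logical=[G,H,A,B,C,D,E,F]
After op 3 (rotate(+2)): offset=0, physical=[A,B,C,D,E,F,G,H], logical=[A,B,C,D,E,F,G,H]
After op 4 (swap(3, 7)): offset=0, physical=[A,B,C,H,E,F,G,D], logical=[A,B,C,H,E,F,G,D]
After op 5 (rotate(-3)): offset=5, physical=[A,B,C,H,E,F,G,D], logical=[F,G,D,A,B,C,H,E]
After op 6 (rotate(+3)): offset=0, physical=[A,B,C,H,E,F,G,D], logical=[A,B,C,H,E,F,G,D]
After op 7 (replace(5, 'a')): offset=0, physical=[A,B,C,H,E,a,G,D], logical=[A,B,C,H,E,a,G,D]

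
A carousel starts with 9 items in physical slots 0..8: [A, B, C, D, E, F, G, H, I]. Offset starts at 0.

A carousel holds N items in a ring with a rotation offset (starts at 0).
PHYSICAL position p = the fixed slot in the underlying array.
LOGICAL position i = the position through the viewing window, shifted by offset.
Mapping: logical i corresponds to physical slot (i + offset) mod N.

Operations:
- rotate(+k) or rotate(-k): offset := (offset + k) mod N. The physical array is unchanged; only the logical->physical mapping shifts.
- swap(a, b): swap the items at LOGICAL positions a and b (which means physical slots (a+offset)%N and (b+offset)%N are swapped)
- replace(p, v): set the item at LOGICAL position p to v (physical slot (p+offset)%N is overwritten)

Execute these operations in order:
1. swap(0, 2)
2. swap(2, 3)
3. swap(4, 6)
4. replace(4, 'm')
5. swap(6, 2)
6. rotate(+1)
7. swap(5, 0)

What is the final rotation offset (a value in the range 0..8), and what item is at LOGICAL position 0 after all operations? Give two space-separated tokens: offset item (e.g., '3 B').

Answer: 1 D

Derivation:
After op 1 (swap(0, 2)): offset=0, physical=[C,B,A,D,E,F,G,H,I], logical=[C,B,A,D,E,F,G,H,I]
After op 2 (swap(2, 3)): offset=0, physical=[C,B,D,A,E,F,G,H,I], logical=[C,B,D,A,E,F,G,H,I]
After op 3 (swap(4, 6)): offset=0, physical=[C,B,D,A,G,F,E,H,I], logical=[C,B,D,A,G,F,E,H,I]
After op 4 (replace(4, 'm')): offset=0, physical=[C,B,D,A,m,F,E,H,I], logical=[C,B,D,A,m,F,E,H,I]
After op 5 (swap(6, 2)): offset=0, physical=[C,B,E,A,m,F,D,H,I], logical=[C,B,E,A,m,F,D,H,I]
After op 6 (rotate(+1)): offset=1, physical=[C,B,E,A,m,F,D,H,I], logical=[B,E,A,m,F,D,H,I,C]
After op 7 (swap(5, 0)): offset=1, physical=[C,D,E,A,m,F,B,H,I], logical=[D,E,A,m,F,B,H,I,C]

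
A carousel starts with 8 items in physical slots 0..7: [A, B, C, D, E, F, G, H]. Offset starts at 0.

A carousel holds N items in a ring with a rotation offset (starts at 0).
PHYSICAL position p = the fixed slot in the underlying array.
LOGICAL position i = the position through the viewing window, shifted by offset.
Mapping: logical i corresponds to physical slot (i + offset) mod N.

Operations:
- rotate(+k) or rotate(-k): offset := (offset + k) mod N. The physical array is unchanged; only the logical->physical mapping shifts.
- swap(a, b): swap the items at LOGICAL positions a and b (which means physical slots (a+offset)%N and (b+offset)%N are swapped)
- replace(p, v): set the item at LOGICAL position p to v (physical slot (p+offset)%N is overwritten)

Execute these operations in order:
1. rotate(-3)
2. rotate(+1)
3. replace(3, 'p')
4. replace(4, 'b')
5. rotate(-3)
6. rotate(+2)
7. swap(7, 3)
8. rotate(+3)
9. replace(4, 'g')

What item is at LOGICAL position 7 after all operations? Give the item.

Answer: H

Derivation:
After op 1 (rotate(-3)): offset=5, physical=[A,B,C,D,E,F,G,H], logical=[F,G,H,A,B,C,D,E]
After op 2 (rotate(+1)): offset=6, physical=[A,B,C,D,E,F,G,H], logical=[G,H,A,B,C,D,E,F]
After op 3 (replace(3, 'p')): offset=6, physical=[A,p,C,D,E,F,G,H], logical=[G,H,A,p,C,D,E,F]
After op 4 (replace(4, 'b')): offset=6, physical=[A,p,b,D,E,F,G,H], logical=[G,H,A,p,b,D,E,F]
After op 5 (rotate(-3)): offset=3, physical=[A,p,b,D,E,F,G,H], logical=[D,E,F,G,H,A,p,b]
After op 6 (rotate(+2)): offset=5, physical=[A,p,b,D,E,F,G,H], logical=[F,G,H,A,p,b,D,E]
After op 7 (swap(7, 3)): offset=5, physical=[E,p,b,D,A,F,G,H], logical=[F,G,H,E,p,b,D,A]
After op 8 (rotate(+3)): offset=0, physical=[E,p,b,D,A,F,G,H], logical=[E,p,b,D,A,F,G,H]
After op 9 (replace(4, 'g')): offset=0, physical=[E,p,b,D,g,F,G,H], logical=[E,p,b,D,g,F,G,H]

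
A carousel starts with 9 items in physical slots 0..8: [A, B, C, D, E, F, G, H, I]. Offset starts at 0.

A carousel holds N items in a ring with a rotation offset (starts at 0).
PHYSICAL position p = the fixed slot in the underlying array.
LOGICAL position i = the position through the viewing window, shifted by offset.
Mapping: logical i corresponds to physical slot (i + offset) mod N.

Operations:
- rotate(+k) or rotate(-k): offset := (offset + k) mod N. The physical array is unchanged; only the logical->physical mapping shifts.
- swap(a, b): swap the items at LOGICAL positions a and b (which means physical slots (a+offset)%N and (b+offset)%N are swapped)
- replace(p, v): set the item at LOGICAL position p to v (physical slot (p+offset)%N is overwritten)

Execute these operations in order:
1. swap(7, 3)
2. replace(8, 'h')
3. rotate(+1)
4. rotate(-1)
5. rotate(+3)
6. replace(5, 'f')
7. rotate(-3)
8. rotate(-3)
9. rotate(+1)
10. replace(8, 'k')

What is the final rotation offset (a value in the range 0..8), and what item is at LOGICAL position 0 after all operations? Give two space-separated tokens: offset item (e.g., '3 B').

After op 1 (swap(7, 3)): offset=0, physical=[A,B,C,H,E,F,G,D,I], logical=[A,B,C,H,E,F,G,D,I]
After op 2 (replace(8, 'h')): offset=0, physical=[A,B,C,H,E,F,G,D,h], logical=[A,B,C,H,E,F,G,D,h]
After op 3 (rotate(+1)): offset=1, physical=[A,B,C,H,E,F,G,D,h], logical=[B,C,H,E,F,G,D,h,A]
After op 4 (rotate(-1)): offset=0, physical=[A,B,C,H,E,F,G,D,h], logical=[A,B,C,H,E,F,G,D,h]
After op 5 (rotate(+3)): offset=3, physical=[A,B,C,H,E,F,G,D,h], logical=[H,E,F,G,D,h,A,B,C]
After op 6 (replace(5, 'f')): offset=3, physical=[A,B,C,H,E,F,G,D,f], logical=[H,E,F,G,D,f,A,B,C]
After op 7 (rotate(-3)): offset=0, physical=[A,B,C,H,E,F,G,D,f], logical=[A,B,C,H,E,F,G,D,f]
After op 8 (rotate(-3)): offset=6, physical=[A,B,C,H,E,F,G,D,f], logical=[G,D,f,A,B,C,H,E,F]
After op 9 (rotate(+1)): offset=7, physical=[A,B,C,H,E,F,G,D,f], logical=[D,f,A,B,C,H,E,F,G]
After op 10 (replace(8, 'k')): offset=7, physical=[A,B,C,H,E,F,k,D,f], logical=[D,f,A,B,C,H,E,F,k]

Answer: 7 D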